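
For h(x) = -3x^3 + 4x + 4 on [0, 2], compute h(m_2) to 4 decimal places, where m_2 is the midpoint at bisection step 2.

-0.1250

x = 1 gives h = 5, positive; keep [1, 2]
x = 1.5 gives h = -0.125, negative; keep [1, 1.5]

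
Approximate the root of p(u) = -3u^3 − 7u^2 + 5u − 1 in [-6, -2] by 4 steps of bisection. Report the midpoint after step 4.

-2.75

u = -4 gives p = 59, positive; keep [-4, -2]
u = -3 gives p = 2, positive; keep [-3, -2]
u = -2.5 gives p = -10.375, negative; keep [-3, -2.5]
u = -2.75 gives p = -5.2969, negative; keep [-3, -2.75]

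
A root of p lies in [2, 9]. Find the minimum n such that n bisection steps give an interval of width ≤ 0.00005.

Width after n steps is 7/2^n. Need 2^n ≥ 7/0.00005 = 140000.
2^17 = 131072 < 140000 ≤ 2^18 = 262144, so n = 18.

18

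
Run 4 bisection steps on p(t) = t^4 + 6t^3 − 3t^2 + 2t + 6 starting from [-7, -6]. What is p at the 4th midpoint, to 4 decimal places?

-14.4834

t = -6.5 gives p = 3.5625, positive; keep [-6.5, -6]
t = -6.25 gives p = -62.652344, negative; keep [-6.5, -6.25]
t = -6.375 gives p = -31.515381, negative; keep [-6.5, -6.375]
t = -6.4375 gives p = -14.4834, negative; keep [-6.5, -6.4375]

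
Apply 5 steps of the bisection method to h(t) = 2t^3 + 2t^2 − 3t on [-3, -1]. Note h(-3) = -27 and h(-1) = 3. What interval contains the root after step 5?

m = -2, h(m) = -2 (−); new bracket [-2, -1]
m = -1.5, h(m) = 2.25 (+); new bracket [-2, -1.5]
m = -1.75, h(m) = 0.65625 (+); new bracket [-2, -1.75]
m = -1.875, h(m) = -0.5273 (−); new bracket [-1.875, -1.75]
m = -1.8125, h(m) = 0.0991 (+); new bracket [-1.875, -1.8125]

[-1.875, -1.8125]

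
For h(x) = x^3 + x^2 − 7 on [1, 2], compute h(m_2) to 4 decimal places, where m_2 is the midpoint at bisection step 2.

x = 1.5 gives h = -1.375, negative; keep [1.5, 2]
x = 1.75 gives h = 1.421875, positive; keep [1.5, 1.75]

1.4219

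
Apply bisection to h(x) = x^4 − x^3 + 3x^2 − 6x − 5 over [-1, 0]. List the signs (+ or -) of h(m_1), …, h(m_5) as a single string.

-++--

midpoint -0.5: h = -1.0625 < 0 → [-1, -0.5]
midpoint -0.75: h = 1.925781 > 0 → [-0.75, -0.5]
midpoint -0.625: h = 0.318604 > 0 → [-0.625, -0.5]
midpoint -0.5625: h = -0.3977 < 0 → [-0.625, -0.5625]
midpoint -0.59375: h = -0.0463 < 0 → [-0.625, -0.59375]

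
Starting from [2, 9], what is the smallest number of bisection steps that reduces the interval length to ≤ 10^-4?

Width after n steps is 7/2^n. Need 2^n ≥ 7/10^-4 = 70000.
2^16 = 65536 < 70000 ≤ 2^17 = 131072, so n = 17.

17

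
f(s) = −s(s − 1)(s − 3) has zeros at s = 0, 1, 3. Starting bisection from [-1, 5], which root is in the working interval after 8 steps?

3

m = 2, f(m) = 2 (+); new bracket [2, 5]
m = 3.5, f(m) = -4.375 (−); new bracket [2, 3.5]
m = 2.75, f(m) = 1.203125 (+); new bracket [2.75, 3.5]
m = 3.125, f(m) = -0.8301 (−); new bracket [2.75, 3.125]
m = 2.9375, f(m) = 0.3557 (+); new bracket [2.9375, 3.125]
m = 3.03125, f(m) = -0.1924 (−); new bracket [2.9375, 3.03125]
m = 2.984375, f(m) = 0.0925 (+); new bracket [2.984375, 3.03125]
m = 3.0078125, f(m) = -0.0472 (−); new bracket [2.984375, 3.0078125]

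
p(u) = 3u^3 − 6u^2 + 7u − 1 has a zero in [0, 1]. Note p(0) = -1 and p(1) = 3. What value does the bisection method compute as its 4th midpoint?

midpoint 0.5: p = 1.375 > 0 → [0, 0.5]
midpoint 0.25: p = 0.421875 > 0 → [0, 0.25]
midpoint 0.125: p = -0.212891 < 0 → [0.125, 0.25]
midpoint 0.1875: p = 0.1213 > 0 → [0.125, 0.1875]

0.1875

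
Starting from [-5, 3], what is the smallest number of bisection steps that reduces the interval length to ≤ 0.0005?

14

Width after n steps is 8/2^n. Need 2^n ≥ 8/0.0005 = 16000.
2^13 = 8192 < 16000 ≤ 2^14 = 16384, so n = 14.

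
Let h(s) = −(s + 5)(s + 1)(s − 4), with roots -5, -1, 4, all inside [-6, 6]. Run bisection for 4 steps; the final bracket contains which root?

h(0) = 20 > 0, so the root lies in [0, 6]
h(3) = 32 > 0, so the root lies in [3, 6]
h(4.5) = -26.125 < 0, so the root lies in [3, 4.5]
h(3.75) = 10.3906 > 0, so the root lies in [3.75, 4.5]

4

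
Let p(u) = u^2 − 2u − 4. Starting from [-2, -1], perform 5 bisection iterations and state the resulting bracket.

[-1.25, -1.21875]

midpoint -1.5: p = 1.25 > 0 → [-1.5, -1]
midpoint -1.25: p = 0.0625 > 0 → [-1.25, -1]
midpoint -1.125: p = -0.484375 < 0 → [-1.25, -1.125]
midpoint -1.1875: p = -0.2148 < 0 → [-1.25, -1.1875]
midpoint -1.21875: p = -0.0771 < 0 → [-1.25, -1.21875]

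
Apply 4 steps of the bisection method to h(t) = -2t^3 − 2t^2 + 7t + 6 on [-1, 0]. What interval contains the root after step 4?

[-0.875, -0.8125]

m = -0.5, h(m) = 2.25 (+); new bracket [-1, -0.5]
m = -0.75, h(m) = 0.46875 (+); new bracket [-1, -0.75]
m = -0.875, h(m) = -0.316406 (−); new bracket [-0.875, -0.75]
m = -0.8125, h(m) = 0.0649 (+); new bracket [-0.875, -0.8125]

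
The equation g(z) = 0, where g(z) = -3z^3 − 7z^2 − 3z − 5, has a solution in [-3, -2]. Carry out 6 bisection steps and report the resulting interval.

[-2.234375, -2.21875]

g(-2.5) = 5.625 > 0, so the root lies in [-2.5, -2]
g(-2.25) = 0.484375 > 0, so the root lies in [-2.25, -2]
g(-2.125) = -1.447266 < 0, so the root lies in [-2.25, -2.125]
g(-2.1875) = -0.531 < 0, so the root lies in [-2.25, -2.1875]
g(-2.21875) = -0.036 < 0, so the root lies in [-2.25, -2.21875]
g(-2.234375) = 0.221 > 0, so the root lies in [-2.234375, -2.21875]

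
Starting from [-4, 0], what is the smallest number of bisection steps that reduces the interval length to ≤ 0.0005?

13

Width after n steps is 4/2^n. Need 2^n ≥ 4/0.0005 = 8000.
2^12 = 4096 < 8000 ≤ 2^13 = 8192, so n = 13.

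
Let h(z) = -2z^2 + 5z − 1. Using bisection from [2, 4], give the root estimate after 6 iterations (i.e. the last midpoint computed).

2.28125

z = 3 gives h = -4, negative; keep [2, 3]
z = 2.5 gives h = -1, negative; keep [2, 2.5]
z = 2.25 gives h = 0.125, positive; keep [2.25, 2.5]
z = 2.375 gives h = -0.4062, negative; keep [2.25, 2.375]
z = 2.3125 gives h = -0.1328, negative; keep [2.25, 2.3125]
z = 2.28125 gives h = -0.002, negative; keep [2.25, 2.28125]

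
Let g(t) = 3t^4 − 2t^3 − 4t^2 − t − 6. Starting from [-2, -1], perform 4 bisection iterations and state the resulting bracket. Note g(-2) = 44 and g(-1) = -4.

[-1.25, -1.1875]

m = -1.5, g(m) = 8.4375 (+); new bracket [-1.5, -1]
m = -1.25, g(m) = 0.230469 (+); new bracket [-1.25, -1]
m = -1.125, g(m) = -2.284424 (−); new bracket [-1.25, -1.125]
m = -1.1875, g(m) = -1.1384 (−); new bracket [-1.25, -1.1875]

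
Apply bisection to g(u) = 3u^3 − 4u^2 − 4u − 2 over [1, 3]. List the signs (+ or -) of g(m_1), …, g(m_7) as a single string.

-+++---

g(2) = -2 < 0, so the root lies in [2, 3]
g(2.5) = 9.875 > 0, so the root lies in [2, 2.5]
g(2.25) = 2.921875 > 0, so the root lies in [2, 2.25]
g(2.125) = 0.2246 > 0, so the root lies in [2, 2.125]
g(2.0625) = -0.9446 < 0, so the root lies in [2.0625, 2.125]
g(2.09375) = -0.3745 < 0, so the root lies in [2.09375, 2.125]
g(2.109375) = -0.0786 < 0, so the root lies in [2.109375, 2.125]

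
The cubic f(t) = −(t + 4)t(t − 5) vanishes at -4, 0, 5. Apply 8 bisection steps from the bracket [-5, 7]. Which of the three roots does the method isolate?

t = 1 gives f = 20, positive; keep [1, 7]
t = 4 gives f = 32, positive; keep [4, 7]
t = 5.5 gives f = -26.125, negative; keep [4, 5.5]
t = 4.75 gives f = 10.3906, positive; keep [4.75, 5.5]
t = 5.125 gives f = -5.8457, negative; keep [4.75, 5.125]
t = 4.9375 gives f = 2.7581, positive; keep [4.9375, 5.125]
t = 5.03125 gives f = -1.42, negative; keep [4.9375, 5.03125]
t = 4.984375 gives f = 0.6997, positive; keep [4.984375, 5.03125]

5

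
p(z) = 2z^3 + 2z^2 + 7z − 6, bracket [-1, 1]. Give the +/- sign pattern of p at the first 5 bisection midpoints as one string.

--+-+

m = 0, p(m) = -6 (−); new bracket [0, 1]
m = 0.5, p(m) = -1.75 (−); new bracket [0.5, 1]
m = 0.75, p(m) = 1.21875 (+); new bracket [0.5, 0.75]
m = 0.625, p(m) = -0.3555 (−); new bracket [0.625, 0.75]
m = 0.6875, p(m) = 0.4077 (+); new bracket [0.625, 0.6875]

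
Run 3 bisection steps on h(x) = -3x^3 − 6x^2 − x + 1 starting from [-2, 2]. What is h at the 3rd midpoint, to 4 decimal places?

-1.3750

m = 0, h(m) = 1 (+); new bracket [0, 2]
m = 1, h(m) = -9 (−); new bracket [0, 1]
m = 0.5, h(m) = -1.375 (−); new bracket [0, 0.5]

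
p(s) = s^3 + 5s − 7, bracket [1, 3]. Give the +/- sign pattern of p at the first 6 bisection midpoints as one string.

++++--

m = 2, p(m) = 11 (+); new bracket [1, 2]
m = 1.5, p(m) = 3.875 (+); new bracket [1, 1.5]
m = 1.25, p(m) = 1.203125 (+); new bracket [1, 1.25]
m = 1.125, p(m) = 0.0488 (+); new bracket [1, 1.125]
m = 1.0625, p(m) = -0.488 (−); new bracket [1.0625, 1.125]
m = 1.09375, p(m) = -0.2228 (−); new bracket [1.09375, 1.125]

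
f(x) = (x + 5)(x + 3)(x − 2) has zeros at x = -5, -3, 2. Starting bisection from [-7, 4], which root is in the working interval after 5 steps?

midpoint -1.5: f = -18.375 < 0 → [-1.5, 4]
midpoint 1.25: f = -19.921875 < 0 → [1.25, 4]
midpoint 2.625: f = 26.806641 > 0 → [1.25, 2.625]
midpoint 1.9375: f = -2.1409 < 0 → [1.9375, 2.625]
midpoint 2.28125: f = 10.8152 > 0 → [1.9375, 2.28125]

2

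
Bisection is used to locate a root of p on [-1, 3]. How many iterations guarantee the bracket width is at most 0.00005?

17

Width after n steps is 4/2^n. Need 2^n ≥ 4/0.00005 = 80000.
2^16 = 65536 < 80000 ≤ 2^17 = 131072, so n = 17.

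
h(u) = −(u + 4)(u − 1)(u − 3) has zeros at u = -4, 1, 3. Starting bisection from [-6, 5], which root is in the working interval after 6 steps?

-4

u = -0.5 gives h = -18.375, negative; keep [-6, -0.5]
u = -3.25 gives h = -19.921875, negative; keep [-6, -3.25]
u = -4.625 gives h = 26.806641, positive; keep [-4.625, -3.25]
u = -3.9375 gives h = -2.1409, negative; keep [-4.625, -3.9375]
u = -4.28125 gives h = 10.8152, positive; keep [-4.28125, -3.9375]
u = -4.109375 gives h = 3.973, positive; keep [-4.109375, -3.9375]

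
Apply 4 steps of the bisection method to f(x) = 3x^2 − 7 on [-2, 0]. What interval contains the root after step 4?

[-1.625, -1.5]

x = -1 gives f = -4, negative; keep [-2, -1]
x = -1.5 gives f = -0.25, negative; keep [-2, -1.5]
x = -1.75 gives f = 2.1875, positive; keep [-1.75, -1.5]
x = -1.625 gives f = 0.9219, positive; keep [-1.625, -1.5]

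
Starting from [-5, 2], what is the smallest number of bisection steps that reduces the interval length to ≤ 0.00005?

18

Width after n steps is 7/2^n. Need 2^n ≥ 7/0.00005 = 140000.
2^17 = 131072 < 140000 ≤ 2^18 = 262144, so n = 18.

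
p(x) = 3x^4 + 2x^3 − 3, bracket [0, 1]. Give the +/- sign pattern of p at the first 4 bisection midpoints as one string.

p(0.5) = -2.5625 < 0, so the root lies in [0.5, 1]
p(0.75) = -1.207031 < 0, so the root lies in [0.75, 1]
p(0.875) = 0.098389 > 0, so the root lies in [0.75, 0.875]
p(0.8125) = -0.6198 < 0, so the root lies in [0.8125, 0.875]

--+-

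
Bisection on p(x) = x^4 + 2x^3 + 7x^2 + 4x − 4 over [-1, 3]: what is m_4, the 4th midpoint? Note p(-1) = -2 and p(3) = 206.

x = 1 gives p = 10, positive; keep [-1, 1]
x = 0 gives p = -4, negative; keep [0, 1]
x = 0.5 gives p = 0.0625, positive; keep [0, 0.5]
x = 0.25 gives p = -2.5273, negative; keep [0.25, 0.5]

0.25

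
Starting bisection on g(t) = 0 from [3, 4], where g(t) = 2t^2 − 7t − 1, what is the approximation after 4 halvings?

t = 3.5 gives g = -1, negative; keep [3.5, 4]
t = 3.75 gives g = 0.875, positive; keep [3.5, 3.75]
t = 3.625 gives g = -0.09375, negative; keep [3.625, 3.75]
t = 3.6875 gives g = 0.3828, positive; keep [3.625, 3.6875]

3.6875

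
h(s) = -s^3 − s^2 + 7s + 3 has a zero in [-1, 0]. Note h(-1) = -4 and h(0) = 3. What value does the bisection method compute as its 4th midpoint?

-0.4375

s = -0.5 gives h = -0.625, negative; keep [-0.5, 0]
s = -0.25 gives h = 1.203125, positive; keep [-0.5, -0.25]
s = -0.375 gives h = 0.287109, positive; keep [-0.5, -0.375]
s = -0.4375 gives h = -0.1702, negative; keep [-0.4375, -0.375]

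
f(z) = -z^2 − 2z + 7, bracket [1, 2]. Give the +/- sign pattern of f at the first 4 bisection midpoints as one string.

++-+

m = 1.5, f(m) = 1.75 (+); new bracket [1.5, 2]
m = 1.75, f(m) = 0.4375 (+); new bracket [1.75, 2]
m = 1.875, f(m) = -0.265625 (−); new bracket [1.75, 1.875]
m = 1.8125, f(m) = 0.0898 (+); new bracket [1.8125, 1.875]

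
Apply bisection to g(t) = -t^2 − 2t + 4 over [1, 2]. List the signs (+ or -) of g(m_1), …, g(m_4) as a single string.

g(1.5) = -1.25 < 0, so the root lies in [1, 1.5]
g(1.25) = -0.0625 < 0, so the root lies in [1, 1.25]
g(1.125) = 0.484375 > 0, so the root lies in [1.125, 1.25]
g(1.1875) = 0.2148 > 0, so the root lies in [1.1875, 1.25]

--++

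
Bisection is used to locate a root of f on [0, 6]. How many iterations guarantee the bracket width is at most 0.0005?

Width after n steps is 6/2^n. Need 2^n ≥ 6/0.0005 = 12000.
2^13 = 8192 < 12000 ≤ 2^14 = 16384, so n = 14.

14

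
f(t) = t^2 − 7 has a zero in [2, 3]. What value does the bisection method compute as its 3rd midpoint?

t = 2.5 gives f = -0.75, negative; keep [2.5, 3]
t = 2.75 gives f = 0.5625, positive; keep [2.5, 2.75]
t = 2.625 gives f = -0.109375, negative; keep [2.625, 2.75]

2.625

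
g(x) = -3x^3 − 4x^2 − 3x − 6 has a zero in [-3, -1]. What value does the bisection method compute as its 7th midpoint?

-1.546875

midpoint -2: g = 8 > 0 → [-2, -1]
midpoint -1.5: g = -0.375 < 0 → [-2, -1.5]
midpoint -1.75: g = 3.078125 > 0 → [-1.75, -1.5]
midpoint -1.625: g = 1.1855 > 0 → [-1.625, -1.5]
midpoint -1.5625: g = 0.366 > 0 → [-1.5625, -1.5]
midpoint -1.53125: g = -0.0141 < 0 → [-1.5625, -1.53125]
midpoint -1.546875: g = 0.1735 > 0 → [-1.546875, -1.53125]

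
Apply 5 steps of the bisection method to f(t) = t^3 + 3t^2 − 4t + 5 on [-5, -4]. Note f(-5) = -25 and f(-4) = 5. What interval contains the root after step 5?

[-4.25, -4.21875]

m = -4.5, f(m) = -7.375 (−); new bracket [-4.5, -4]
m = -4.25, f(m) = -0.578125 (−); new bracket [-4.25, -4]
m = -4.125, f(m) = 2.357422 (+); new bracket [-4.25, -4.125]
m = -4.1875, f(m) = 0.927 (+); new bracket [-4.25, -4.1875]
m = -4.21875, f(m) = 0.1839 (+); new bracket [-4.25, -4.21875]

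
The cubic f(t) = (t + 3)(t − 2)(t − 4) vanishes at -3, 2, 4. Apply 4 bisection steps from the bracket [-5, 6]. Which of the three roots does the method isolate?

-3

midpoint 0.5: f = 18.375 > 0 → [-5, 0.5]
midpoint -2.25: f = 19.921875 > 0 → [-5, -2.25]
midpoint -3.625: f = -26.806641 < 0 → [-3.625, -2.25]
midpoint -2.9375: f = 2.1409 > 0 → [-3.625, -2.9375]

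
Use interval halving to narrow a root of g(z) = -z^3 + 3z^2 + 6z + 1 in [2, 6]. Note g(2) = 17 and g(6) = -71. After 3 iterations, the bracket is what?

g(4) = 9 > 0, so the root lies in [4, 6]
g(5) = -19 < 0, so the root lies in [4, 5]
g(4.5) = -2.375 < 0, so the root lies in [4, 4.5]

[4, 4.5]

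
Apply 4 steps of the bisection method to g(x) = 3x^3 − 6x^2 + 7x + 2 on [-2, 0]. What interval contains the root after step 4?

midpoint -1: g = -14 < 0 → [-1, 0]
midpoint -0.5: g = -3.375 < 0 → [-0.5, 0]
midpoint -0.25: g = -0.171875 < 0 → [-0.25, 0]
midpoint -0.125: g = 1.0254 > 0 → [-0.25, -0.125]

[-0.25, -0.125]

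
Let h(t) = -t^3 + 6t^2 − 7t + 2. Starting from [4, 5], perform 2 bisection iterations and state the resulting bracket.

[4.5, 4.75]

h(4.5) = 0.875 > 0, so the root lies in [4.5, 5]
h(4.75) = -3.046875 < 0, so the root lies in [4.5, 4.75]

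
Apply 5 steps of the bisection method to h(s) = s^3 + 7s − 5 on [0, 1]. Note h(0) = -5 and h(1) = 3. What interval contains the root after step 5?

[0.65625, 0.6875]

m = 0.5, h(m) = -1.375 (−); new bracket [0.5, 1]
m = 0.75, h(m) = 0.671875 (+); new bracket [0.5, 0.75]
m = 0.625, h(m) = -0.380859 (−); new bracket [0.625, 0.75]
m = 0.6875, h(m) = 0.1375 (+); new bracket [0.625, 0.6875]
m = 0.65625, h(m) = -0.1236 (−); new bracket [0.65625, 0.6875]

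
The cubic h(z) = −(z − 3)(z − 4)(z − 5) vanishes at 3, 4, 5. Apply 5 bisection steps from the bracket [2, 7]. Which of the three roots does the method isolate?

5

h(4.5) = 0.375 > 0, so the root lies in [4.5, 7]
h(5.75) = -3.609375 < 0, so the root lies in [4.5, 5.75]
h(5.125) = -0.298828 < 0, so the root lies in [4.5, 5.125]
h(4.8125) = 0.2761 > 0, so the root lies in [4.8125, 5.125]
h(4.96875) = 0.0596 > 0, so the root lies in [4.96875, 5.125]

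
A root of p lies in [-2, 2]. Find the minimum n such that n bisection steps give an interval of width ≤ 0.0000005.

23

Width after n steps is 4/2^n. Need 2^n ≥ 4/0.0000005 = 8000000.
2^22 = 4194304 < 8000000 ≤ 2^23 = 8388608, so n = 23.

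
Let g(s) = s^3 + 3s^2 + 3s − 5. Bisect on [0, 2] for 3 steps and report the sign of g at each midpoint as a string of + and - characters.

+--

g(1) = 2 > 0, so the root lies in [0, 1]
g(0.5) = -2.625 < 0, so the root lies in [0.5, 1]
g(0.75) = -0.640625 < 0, so the root lies in [0.75, 1]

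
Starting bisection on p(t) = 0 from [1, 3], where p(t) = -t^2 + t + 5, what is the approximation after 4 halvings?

2.875

p(2) = 3 > 0, so the root lies in [2, 3]
p(2.5) = 1.25 > 0, so the root lies in [2.5, 3]
p(2.75) = 0.1875 > 0, so the root lies in [2.75, 3]
p(2.875) = -0.3906 < 0, so the root lies in [2.75, 2.875]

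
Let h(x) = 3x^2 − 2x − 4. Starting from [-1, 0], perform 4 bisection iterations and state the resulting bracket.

[-0.875, -0.8125]

m = -0.5, h(m) = -2.25 (−); new bracket [-1, -0.5]
m = -0.75, h(m) = -0.8125 (−); new bracket [-1, -0.75]
m = -0.875, h(m) = 0.046875 (+); new bracket [-0.875, -0.75]
m = -0.8125, h(m) = -0.3945 (−); new bracket [-0.875, -0.8125]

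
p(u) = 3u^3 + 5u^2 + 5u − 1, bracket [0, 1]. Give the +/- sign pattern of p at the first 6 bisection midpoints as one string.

midpoint 0.5: p = 3.125 > 0 → [0, 0.5]
midpoint 0.25: p = 0.609375 > 0 → [0, 0.25]
midpoint 0.125: p = -0.291016 < 0 → [0.125, 0.25]
midpoint 0.1875: p = 0.1331 > 0 → [0.125, 0.1875]
midpoint 0.15625: p = -0.0852 < 0 → [0.15625, 0.1875]
midpoint 0.171875: p = 0.0223 > 0 → [0.15625, 0.171875]

++-+-+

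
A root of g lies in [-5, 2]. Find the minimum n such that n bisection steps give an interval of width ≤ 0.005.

Width after n steps is 7/2^n. Need 2^n ≥ 7/0.005 = 1400.
2^10 = 1024 < 1400 ≤ 2^11 = 2048, so n = 11.

11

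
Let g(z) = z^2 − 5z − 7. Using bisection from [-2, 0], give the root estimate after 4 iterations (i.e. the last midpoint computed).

g(-1) = -1 < 0, so the root lies in [-2, -1]
g(-1.5) = 2.75 > 0, so the root lies in [-1.5, -1]
g(-1.25) = 0.8125 > 0, so the root lies in [-1.25, -1]
g(-1.125) = -0.1094 < 0, so the root lies in [-1.25, -1.125]

-1.125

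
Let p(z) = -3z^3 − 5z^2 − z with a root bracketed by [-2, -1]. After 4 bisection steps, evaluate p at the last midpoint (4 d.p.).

midpoint -1.5: p = 0.375 > 0 → [-1.5, -1]
midpoint -1.25: p = -0.703125 < 0 → [-1.5, -1.25]
midpoint -1.375: p = -0.279297 < 0 → [-1.5, -1.375]
midpoint -1.4375: p = 0.0168 > 0 → [-1.4375, -1.375]

0.0168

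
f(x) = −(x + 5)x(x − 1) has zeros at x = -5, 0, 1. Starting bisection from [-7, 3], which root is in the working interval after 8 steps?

-5

x = -2 gives f = -18, negative; keep [-7, -2]
x = -4.5 gives f = -12.375, negative; keep [-7, -4.5]
x = -5.75 gives f = 29.109375, positive; keep [-5.75, -4.5]
x = -5.125 gives f = 3.9238, positive; keep [-5.125, -4.5]
x = -4.8125 gives f = -5.2449, negative; keep [-5.125, -4.8125]
x = -4.96875 gives f = -0.9268, negative; keep [-5.125, -4.96875]
x = -5.046875 gives f = 1.4305, positive; keep [-5.046875, -4.96875]
x = -5.0078125 gives f = 0.235, positive; keep [-5.0078125, -4.96875]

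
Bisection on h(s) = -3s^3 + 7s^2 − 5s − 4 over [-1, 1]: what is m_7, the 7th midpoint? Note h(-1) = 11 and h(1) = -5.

-0.453125

s = 0 gives h = -4, negative; keep [-1, 0]
s = -0.5 gives h = 0.625, positive; keep [-0.5, 0]
s = -0.25 gives h = -2.265625, negative; keep [-0.5, -0.25]
s = -0.375 gives h = -0.9824, negative; keep [-0.5, -0.375]
s = -0.4375 gives h = -0.2214, negative; keep [-0.5, -0.4375]
s = -0.46875 gives h = 0.1908, positive; keep [-0.46875, -0.4375]
s = -0.453125 gives h = -0.018, negative; keep [-0.46875, -0.453125]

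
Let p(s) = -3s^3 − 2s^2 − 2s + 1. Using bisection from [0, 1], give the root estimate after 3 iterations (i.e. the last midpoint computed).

0.375

m = 0.5, p(m) = -0.875 (−); new bracket [0, 0.5]
m = 0.25, p(m) = 0.328125 (+); new bracket [0.25, 0.5]
m = 0.375, p(m) = -0.189453 (−); new bracket [0.25, 0.375]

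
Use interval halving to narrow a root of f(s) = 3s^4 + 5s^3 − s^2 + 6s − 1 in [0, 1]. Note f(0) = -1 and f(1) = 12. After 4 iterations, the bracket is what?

[0.125, 0.1875]

m = 0.5, f(m) = 2.5625 (+); new bracket [0, 0.5]
m = 0.25, f(m) = 0.527344 (+); new bracket [0, 0.25]
m = 0.125, f(m) = -0.255127 (−); new bracket [0.125, 0.25]
m = 0.1875, f(m) = 0.1265 (+); new bracket [0.125, 0.1875]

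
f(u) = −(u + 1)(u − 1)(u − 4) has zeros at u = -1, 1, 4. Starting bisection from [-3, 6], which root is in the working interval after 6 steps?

4

f(1.5) = 3.125 > 0, so the root lies in [1.5, 6]
f(3.75) = 3.265625 > 0, so the root lies in [3.75, 6]
f(4.875) = -19.919922 < 0, so the root lies in [3.75, 4.875]
f(4.3125) = -5.4993 < 0, so the root lies in [3.75, 4.3125]
f(4.03125) = -0.4766 < 0, so the root lies in [3.75, 4.03125]
f(3.890625) = 1.5462 > 0, so the root lies in [3.890625, 4.03125]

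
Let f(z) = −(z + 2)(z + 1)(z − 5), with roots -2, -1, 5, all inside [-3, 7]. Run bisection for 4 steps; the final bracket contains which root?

m = 2, f(m) = 36 (+); new bracket [2, 7]
m = 4.5, f(m) = 17.875 (+); new bracket [4.5, 7]
m = 5.75, f(m) = -39.234375 (−); new bracket [4.5, 5.75]
m = 5.125, f(m) = -5.4551 (−); new bracket [4.5, 5.125]

5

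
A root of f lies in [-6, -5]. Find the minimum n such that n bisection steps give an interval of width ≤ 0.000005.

18

Width after n steps is 1/2^n. Need 2^n ≥ 1/0.000005 = 200000.
2^17 = 131072 < 200000 ≤ 2^18 = 262144, so n = 18.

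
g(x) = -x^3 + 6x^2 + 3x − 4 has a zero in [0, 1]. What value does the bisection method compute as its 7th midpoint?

0.6328125

m = 0.5, g(m) = -1.125 (−); new bracket [0.5, 1]
m = 0.75, g(m) = 1.203125 (+); new bracket [0.5, 0.75]
m = 0.625, g(m) = -0.025391 (−); new bracket [0.625, 0.75]
m = 0.6875, g(m) = 0.5735 (+); new bracket [0.625, 0.6875]
m = 0.65625, g(m) = 0.2701 (+); new bracket [0.625, 0.65625]
m = 0.640625, g(m) = 0.1214 (+); new bracket [0.625, 0.640625]
m = 0.6328125, g(m) = 0.0477 (+); new bracket [0.625, 0.6328125]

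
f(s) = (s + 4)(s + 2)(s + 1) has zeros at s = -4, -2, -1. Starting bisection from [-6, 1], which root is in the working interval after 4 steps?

-4

m = -2.5, f(m) = 1.125 (+); new bracket [-6, -2.5]
m = -4.25, f(m) = -1.828125 (−); new bracket [-4.25, -2.5]
m = -3.375, f(m) = 2.041016 (+); new bracket [-4.25, -3.375]
m = -3.8125, f(m) = 0.9558 (+); new bracket [-4.25, -3.8125]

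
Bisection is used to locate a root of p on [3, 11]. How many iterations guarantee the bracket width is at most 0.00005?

Width after n steps is 8/2^n. Need 2^n ≥ 8/0.00005 = 160000.
2^17 = 131072 < 160000 ≤ 2^18 = 262144, so n = 18.

18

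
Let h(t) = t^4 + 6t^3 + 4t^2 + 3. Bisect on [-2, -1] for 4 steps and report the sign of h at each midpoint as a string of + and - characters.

t = -1.5 gives h = -3.1875, negative; keep [-1.5, -1]
t = -1.25 gives h = -0.027344, negative; keep [-1.25, -1]
t = -1.125 gives h = 1.121338, positive; keep [-1.25, -1.125]
t = -1.1875 gives h = 0.5818, positive; keep [-1.25, -1.1875]

--++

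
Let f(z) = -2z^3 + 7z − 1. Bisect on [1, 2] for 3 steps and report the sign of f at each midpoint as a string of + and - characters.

++-

f(1.5) = 2.75 > 0, so the root lies in [1.5, 2]
f(1.75) = 0.53125 > 0, so the root lies in [1.75, 2]
f(1.875) = -1.058594 < 0, so the root lies in [1.75, 1.875]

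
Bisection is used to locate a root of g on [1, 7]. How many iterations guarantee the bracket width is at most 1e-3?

13

Width after n steps is 6/2^n. Need 2^n ≥ 6/1e-3 = 6000.
2^12 = 4096 < 6000 ≤ 2^13 = 8192, so n = 13.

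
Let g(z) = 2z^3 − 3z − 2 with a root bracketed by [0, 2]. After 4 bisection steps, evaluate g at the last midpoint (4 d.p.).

g(1) = -3 < 0, so the root lies in [1, 2]
g(1.5) = 0.25 > 0, so the root lies in [1, 1.5]
g(1.25) = -1.84375 < 0, so the root lies in [1.25, 1.5]
g(1.375) = -0.9258 < 0, so the root lies in [1.375, 1.5]

-0.9258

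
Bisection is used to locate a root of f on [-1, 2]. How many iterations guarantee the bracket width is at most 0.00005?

Width after n steps is 3/2^n. Need 2^n ≥ 3/0.00005 = 60000.
2^15 = 32768 < 60000 ≤ 2^16 = 65536, so n = 16.

16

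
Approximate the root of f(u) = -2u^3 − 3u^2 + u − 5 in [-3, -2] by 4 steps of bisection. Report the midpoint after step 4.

-2.1875

u = -2.5 gives f = 5, positive; keep [-2.5, -2]
u = -2.25 gives f = 0.34375, positive; keep [-2.25, -2]
u = -2.125 gives f = -1.480469, negative; keep [-2.25, -2.125]
u = -2.1875 gives f = -0.6079, negative; keep [-2.25, -2.1875]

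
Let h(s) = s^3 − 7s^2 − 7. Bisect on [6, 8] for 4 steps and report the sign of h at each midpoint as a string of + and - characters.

-++-

m = 7, h(m) = -7 (−); new bracket [7, 8]
m = 7.5, h(m) = 21.125 (+); new bracket [7, 7.5]
m = 7.25, h(m) = 6.140625 (+); new bracket [7, 7.25]
m = 7.125, h(m) = -0.6543 (−); new bracket [7.125, 7.25]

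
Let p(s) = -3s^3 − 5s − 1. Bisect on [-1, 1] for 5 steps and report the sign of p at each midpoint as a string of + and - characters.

-++--

p(0) = -1 < 0, so the root lies in [-1, 0]
p(-0.5) = 1.875 > 0, so the root lies in [-0.5, 0]
p(-0.25) = 0.296875 > 0, so the root lies in [-0.25, 0]
p(-0.125) = -0.3691 < 0, so the root lies in [-0.25, -0.125]
p(-0.1875) = -0.0427 < 0, so the root lies in [-0.25, -0.1875]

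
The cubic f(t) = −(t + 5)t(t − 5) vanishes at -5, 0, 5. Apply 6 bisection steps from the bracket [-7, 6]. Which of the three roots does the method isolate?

-5

t = -0.5 gives f = -12.375, negative; keep [-7, -0.5]
t = -3.75 gives f = -41.015625, negative; keep [-7, -3.75]
t = -5.375 gives f = 20.912109, positive; keep [-5.375, -3.75]
t = -4.5625 gives f = -19.0876, negative; keep [-5.375, -4.5625]
t = -4.96875 gives f = -1.5479, negative; keep [-5.375, -4.96875]
t = -5.171875 gives f = 9.0419, positive; keep [-5.171875, -4.96875]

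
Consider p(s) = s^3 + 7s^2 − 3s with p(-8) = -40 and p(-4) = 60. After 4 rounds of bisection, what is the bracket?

[-7.5, -7.25]

s = -6 gives p = 54, positive; keep [-8, -6]
s = -7 gives p = 21, positive; keep [-8, -7]
s = -7.5 gives p = -5.625, negative; keep [-7.5, -7]
s = -7.25 gives p = 8.6094, positive; keep [-7.5, -7.25]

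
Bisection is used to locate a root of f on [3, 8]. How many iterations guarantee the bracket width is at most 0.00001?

Width after n steps is 5/2^n. Need 2^n ≥ 5/0.00001 = 500000.
2^18 = 262144 < 500000 ≤ 2^19 = 524288, so n = 19.

19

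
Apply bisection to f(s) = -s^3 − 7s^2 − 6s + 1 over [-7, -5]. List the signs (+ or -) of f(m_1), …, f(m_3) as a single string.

m = -6, f(m) = 1 (+); new bracket [-6, -5]
m = -5.5, f(m) = -11.375 (−); new bracket [-6, -5.5]
m = -5.75, f(m) = -5.828125 (−); new bracket [-6, -5.75]

+--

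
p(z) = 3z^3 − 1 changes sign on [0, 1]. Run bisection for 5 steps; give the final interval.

m = 0.5, p(m) = -0.625 (−); new bracket [0.5, 1]
m = 0.75, p(m) = 0.265625 (+); new bracket [0.5, 0.75]
m = 0.625, p(m) = -0.267578 (−); new bracket [0.625, 0.75]
m = 0.6875, p(m) = -0.0251 (−); new bracket [0.6875, 0.75]
m = 0.71875, p(m) = 0.1139 (+); new bracket [0.6875, 0.71875]

[0.6875, 0.71875]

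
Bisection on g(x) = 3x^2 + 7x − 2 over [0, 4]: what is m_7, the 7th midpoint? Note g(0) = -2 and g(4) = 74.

0.28125

g(2) = 24 > 0, so the root lies in [0, 2]
g(1) = 8 > 0, so the root lies in [0, 1]
g(0.5) = 2.25 > 0, so the root lies in [0, 0.5]
g(0.25) = -0.0625 < 0, so the root lies in [0.25, 0.5]
g(0.375) = 1.0469 > 0, so the root lies in [0.25, 0.375]
g(0.3125) = 0.4805 > 0, so the root lies in [0.25, 0.3125]
g(0.28125) = 0.2061 > 0, so the root lies in [0.25, 0.28125]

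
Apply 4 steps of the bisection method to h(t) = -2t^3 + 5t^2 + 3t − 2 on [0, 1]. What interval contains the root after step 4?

[0.375, 0.4375]

midpoint 0.5: h = 0.5 > 0 → [0, 0.5]
midpoint 0.25: h = -0.96875 < 0 → [0.25, 0.5]
midpoint 0.375: h = -0.277344 < 0 → [0.375, 0.5]
midpoint 0.4375: h = 0.1021 > 0 → [0.375, 0.4375]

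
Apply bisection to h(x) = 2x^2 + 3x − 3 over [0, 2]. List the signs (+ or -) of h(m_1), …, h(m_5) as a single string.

x = 1 gives h = 2, positive; keep [0, 1]
x = 0.5 gives h = -1, negative; keep [0.5, 1]
x = 0.75 gives h = 0.375, positive; keep [0.5, 0.75]
x = 0.625 gives h = -0.3438, negative; keep [0.625, 0.75]
x = 0.6875 gives h = 0.0078, positive; keep [0.625, 0.6875]

+-+-+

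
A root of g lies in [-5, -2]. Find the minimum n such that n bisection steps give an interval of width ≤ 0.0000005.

Width after n steps is 3/2^n. Need 2^n ≥ 3/0.0000005 = 6000000.
2^22 = 4194304 < 6000000 ≤ 2^23 = 8388608, so n = 23.

23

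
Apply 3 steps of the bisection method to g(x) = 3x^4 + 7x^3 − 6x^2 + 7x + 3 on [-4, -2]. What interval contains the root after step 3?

g(-3) = -18 < 0, so the root lies in [-4, -3]
g(-3.5) = 55.0625 > 0, so the root lies in [-3.5, -3]
g(-3.25) = 11.277344 > 0, so the root lies in [-3.25, -3]

[-3.25, -3]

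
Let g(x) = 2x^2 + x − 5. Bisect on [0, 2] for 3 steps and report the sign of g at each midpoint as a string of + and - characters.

g(1) = -2 < 0, so the root lies in [1, 2]
g(1.5) = 1 > 0, so the root lies in [1, 1.5]
g(1.25) = -0.625 < 0, so the root lies in [1.25, 1.5]

-+-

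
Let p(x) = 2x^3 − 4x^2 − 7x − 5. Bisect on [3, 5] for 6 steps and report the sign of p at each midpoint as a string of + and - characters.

p(4) = 31 > 0, so the root lies in [3, 4]
p(3.5) = 7.25 > 0, so the root lies in [3, 3.5]
p(3.25) = -1.34375 < 0, so the root lies in [3.25, 3.5]
p(3.375) = 2.6992 > 0, so the root lies in [3.25, 3.375]
p(3.3125) = 0.6157 > 0, so the root lies in [3.25, 3.3125]
p(3.28125) = -0.3793 < 0, so the root lies in [3.28125, 3.3125]

++-++-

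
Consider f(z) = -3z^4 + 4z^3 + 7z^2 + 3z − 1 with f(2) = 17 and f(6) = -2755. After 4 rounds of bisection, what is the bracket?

f(4) = -389 < 0, so the root lies in [2, 4]
f(3) = -64 < 0, so the root lies in [2, 3]
f(2.5) = -4.4375 < 0, so the root lies in [2, 2.5]
f(2.25) = 9.8633 > 0, so the root lies in [2.25, 2.5]

[2.25, 2.5]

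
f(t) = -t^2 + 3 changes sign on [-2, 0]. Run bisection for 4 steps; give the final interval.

f(-1) = 2 > 0, so the root lies in [-2, -1]
f(-1.5) = 0.75 > 0, so the root lies in [-2, -1.5]
f(-1.75) = -0.0625 < 0, so the root lies in [-1.75, -1.5]
f(-1.625) = 0.3594 > 0, so the root lies in [-1.75, -1.625]

[-1.75, -1.625]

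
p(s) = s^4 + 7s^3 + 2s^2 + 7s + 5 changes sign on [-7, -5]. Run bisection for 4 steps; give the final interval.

midpoint -6: p = -181 < 0 → [-7, -6]
midpoint -6.5: p = -93.3125 < 0 → [-7, -6.5]
midpoint -6.75: p = -28.011719 < 0 → [-7, -6.75]
midpoint -6.875: p = 10.7874 > 0 → [-6.875, -6.75]

[-6.875, -6.75]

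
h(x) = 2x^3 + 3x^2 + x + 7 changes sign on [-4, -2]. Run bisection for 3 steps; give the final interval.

midpoint -3: h = -23 < 0 → [-3, -2]
midpoint -2.5: h = -8 < 0 → [-2.5, -2]
midpoint -2.25: h = -2.84375 < 0 → [-2.25, -2]

[-2.25, -2]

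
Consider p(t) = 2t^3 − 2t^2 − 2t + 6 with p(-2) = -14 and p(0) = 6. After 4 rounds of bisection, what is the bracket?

[-1.375, -1.25]

t = -1 gives p = 4, positive; keep [-2, -1]
t = -1.5 gives p = -2.25, negative; keep [-1.5, -1]
t = -1.25 gives p = 1.46875, positive; keep [-1.5, -1.25]
t = -1.375 gives p = -0.2305, negative; keep [-1.375, -1.25]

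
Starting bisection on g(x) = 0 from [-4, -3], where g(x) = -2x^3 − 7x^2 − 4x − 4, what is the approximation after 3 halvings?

x = -3.5 gives g = 10, positive; keep [-3.5, -3]
x = -3.25 gives g = 3.71875, positive; keep [-3.25, -3]
x = -3.125 gives g = 1.175781, positive; keep [-3.125, -3]

-3.125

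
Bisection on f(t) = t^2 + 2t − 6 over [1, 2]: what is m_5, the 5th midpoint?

1.65625

f(1.5) = -0.75 < 0, so the root lies in [1.5, 2]
f(1.75) = 0.5625 > 0, so the root lies in [1.5, 1.75]
f(1.625) = -0.109375 < 0, so the root lies in [1.625, 1.75]
f(1.6875) = 0.2227 > 0, so the root lies in [1.625, 1.6875]
f(1.65625) = 0.0557 > 0, so the root lies in [1.625, 1.65625]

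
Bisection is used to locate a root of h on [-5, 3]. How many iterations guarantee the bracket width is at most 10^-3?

Width after n steps is 8/2^n. Need 2^n ≥ 8/10^-3 = 8000.
2^12 = 4096 < 8000 ≤ 2^13 = 8192, so n = 13.

13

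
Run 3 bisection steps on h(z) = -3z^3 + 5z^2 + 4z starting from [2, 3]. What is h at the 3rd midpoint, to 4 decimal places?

-2.4863

z = 2.5 gives h = -5.625, negative; keep [2, 2.5]
z = 2.25 gives h = 0.140625, positive; keep [2.25, 2.5]
z = 2.375 gives h = -2.486328, negative; keep [2.25, 2.375]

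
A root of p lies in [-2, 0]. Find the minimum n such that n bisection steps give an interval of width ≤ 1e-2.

Width after n steps is 2/2^n. Need 2^n ≥ 2/1e-2 = 200.
2^7 = 128 < 200 ≤ 2^8 = 256, so n = 8.

8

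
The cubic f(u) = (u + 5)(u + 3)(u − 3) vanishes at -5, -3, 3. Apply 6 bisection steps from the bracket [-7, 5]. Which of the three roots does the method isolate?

m = -1, f(m) = -32 (−); new bracket [-1, 5]
m = 2, f(m) = -35 (−); new bracket [2, 5]
m = 3.5, f(m) = 27.625 (+); new bracket [2, 3.5]
m = 2.75, f(m) = -11.1406 (−); new bracket [2.75, 3.5]
m = 3.125, f(m) = 6.2207 (+); new bracket [2.75, 3.125]
m = 2.9375, f(m) = -2.9456 (−); new bracket [2.9375, 3.125]

3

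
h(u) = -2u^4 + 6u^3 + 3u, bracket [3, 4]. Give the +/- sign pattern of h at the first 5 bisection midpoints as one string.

--+--

midpoint 3.5: h = -32.375 < 0 → [3, 3.5]
midpoint 3.25: h = -7.414062 < 0 → [3, 3.25]
midpoint 3.125: h = 1.745605 > 0 → [3.125, 3.25]
midpoint 3.1875: h = -2.5821 < 0 → [3.125, 3.1875]
midpoint 3.15625: h = -0.357 < 0 → [3.125, 3.15625]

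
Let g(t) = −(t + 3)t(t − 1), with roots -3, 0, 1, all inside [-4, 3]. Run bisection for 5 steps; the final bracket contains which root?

-3

midpoint -0.5: g = -1.875 < 0 → [-4, -0.5]
midpoint -2.25: g = -5.484375 < 0 → [-4, -2.25]
midpoint -3.125: g = 1.611328 > 0 → [-3.125, -2.25]
midpoint -2.6875: g = -3.0969 < 0 → [-3.125, -2.6875]
midpoint -2.90625: g = -1.0643 < 0 → [-3.125, -2.90625]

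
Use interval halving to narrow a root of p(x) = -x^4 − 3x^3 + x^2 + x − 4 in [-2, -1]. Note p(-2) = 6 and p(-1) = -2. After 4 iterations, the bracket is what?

[-1.3125, -1.25]

x = -1.5 gives p = 1.8125, positive; keep [-1.5, -1]
x = -1.25 gives p = -0.269531, negative; keep [-1.5, -1.25]
x = -1.375 gives p = 0.73999, positive; keep [-1.375, -1.25]
x = -1.3125 gives p = 0.2256, positive; keep [-1.3125, -1.25]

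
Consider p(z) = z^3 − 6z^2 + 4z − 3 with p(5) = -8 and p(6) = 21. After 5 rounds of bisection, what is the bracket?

[5.34375, 5.375]

m = 5.5, p(m) = 3.875 (+); new bracket [5, 5.5]
m = 5.25, p(m) = -2.671875 (−); new bracket [5.25, 5.5]
m = 5.375, p(m) = 0.443359 (+); new bracket [5.25, 5.375]
m = 5.3125, p(m) = -1.1531 (−); new bracket [5.3125, 5.375]
m = 5.34375, p(m) = -0.3647 (−); new bracket [5.34375, 5.375]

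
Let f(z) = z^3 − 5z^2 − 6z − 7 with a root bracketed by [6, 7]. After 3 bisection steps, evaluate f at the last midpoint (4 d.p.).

-1.5449

z = 6.5 gives f = 17.375, positive; keep [6, 6.5]
z = 6.25 gives f = 4.328125, positive; keep [6, 6.25]
z = 6.125 gives f = -1.544922, negative; keep [6.125, 6.25]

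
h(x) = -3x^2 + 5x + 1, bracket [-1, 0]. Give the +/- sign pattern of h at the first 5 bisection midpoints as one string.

--+-+

h(-0.5) = -2.25 < 0, so the root lies in [-0.5, 0]
h(-0.25) = -0.4375 < 0, so the root lies in [-0.25, 0]
h(-0.125) = 0.328125 > 0, so the root lies in [-0.25, -0.125]
h(-0.1875) = -0.043 < 0, so the root lies in [-0.1875, -0.125]
h(-0.15625) = 0.1455 > 0, so the root lies in [-0.1875, -0.15625]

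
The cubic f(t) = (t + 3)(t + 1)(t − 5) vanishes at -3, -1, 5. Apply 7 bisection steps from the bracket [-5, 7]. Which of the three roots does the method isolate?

m = 1, f(m) = -32 (−); new bracket [1, 7]
m = 4, f(m) = -35 (−); new bracket [4, 7]
m = 5.5, f(m) = 27.625 (+); new bracket [4, 5.5]
m = 4.75, f(m) = -11.1406 (−); new bracket [4.75, 5.5]
m = 5.125, f(m) = 6.2207 (+); new bracket [4.75, 5.125]
m = 4.9375, f(m) = -2.9456 (−); new bracket [4.9375, 5.125]
m = 5.03125, f(m) = 1.5137 (+); new bracket [4.9375, 5.03125]

5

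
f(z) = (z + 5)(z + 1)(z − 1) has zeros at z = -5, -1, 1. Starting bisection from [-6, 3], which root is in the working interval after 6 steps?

midpoint -1.5: f = 4.375 > 0 → [-6, -1.5]
midpoint -3.75: f = 16.328125 > 0 → [-6, -3.75]
midpoint -4.875: f = 2.845703 > 0 → [-6, -4.875]
midpoint -5.4375: f = -12.4978 < 0 → [-5.4375, -4.875]
midpoint -5.15625: f = -3.998 < 0 → [-5.15625, -4.875]
midpoint -5.015625: f = -0.3774 < 0 → [-5.015625, -4.875]

-5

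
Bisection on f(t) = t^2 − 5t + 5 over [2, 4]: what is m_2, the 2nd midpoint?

m = 3, f(m) = -1 (−); new bracket [3, 4]
m = 3.5, f(m) = -0.25 (−); new bracket [3.5, 4]

3.5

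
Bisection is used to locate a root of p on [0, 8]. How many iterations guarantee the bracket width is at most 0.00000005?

28

Width after n steps is 8/2^n. Need 2^n ≥ 8/0.00000005 = 160000000.
2^27 = 134217728 < 160000000 ≤ 2^28 = 268435456, so n = 28.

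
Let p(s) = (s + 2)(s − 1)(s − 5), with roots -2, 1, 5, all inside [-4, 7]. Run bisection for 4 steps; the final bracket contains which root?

5

m = 1.5, p(m) = -6.125 (−); new bracket [1.5, 7]
m = 4.25, p(m) = -15.234375 (−); new bracket [4.25, 7]
m = 5.625, p(m) = 22.041016 (+); new bracket [4.25, 5.625]
m = 4.9375, p(m) = -1.7073 (−); new bracket [4.9375, 5.625]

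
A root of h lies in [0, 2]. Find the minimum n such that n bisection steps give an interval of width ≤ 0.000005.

Width after n steps is 2/2^n. Need 2^n ≥ 2/0.000005 = 400000.
2^18 = 262144 < 400000 ≤ 2^19 = 524288, so n = 19.

19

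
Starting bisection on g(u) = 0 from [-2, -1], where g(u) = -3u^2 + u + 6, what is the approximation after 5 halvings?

-1.28125

midpoint -1.5: g = -2.25 < 0 → [-1.5, -1]
midpoint -1.25: g = 0.0625 > 0 → [-1.5, -1.25]
midpoint -1.375: g = -1.046875 < 0 → [-1.375, -1.25]
midpoint -1.3125: g = -0.4805 < 0 → [-1.3125, -1.25]
midpoint -1.28125: g = -0.2061 < 0 → [-1.28125, -1.25]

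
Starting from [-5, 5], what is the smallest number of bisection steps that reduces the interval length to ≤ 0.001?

Width after n steps is 10/2^n. Need 2^n ≥ 10/0.001 = 10000.
2^13 = 8192 < 10000 ≤ 2^14 = 16384, so n = 14.

14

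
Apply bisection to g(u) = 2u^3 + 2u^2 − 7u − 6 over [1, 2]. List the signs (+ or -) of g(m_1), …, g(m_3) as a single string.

--+

midpoint 1.5: g = -5.25 < 0 → [1.5, 2]
midpoint 1.75: g = -1.40625 < 0 → [1.75, 2]
midpoint 1.875: g = 1.089844 > 0 → [1.75, 1.875]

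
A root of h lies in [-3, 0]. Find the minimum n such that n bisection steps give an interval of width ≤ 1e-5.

19

Width after n steps is 3/2^n. Need 2^n ≥ 3/1e-5 = 300000.
2^18 = 262144 < 300000 ≤ 2^19 = 524288, so n = 19.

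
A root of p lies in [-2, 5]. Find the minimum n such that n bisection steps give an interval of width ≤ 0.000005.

21

Width after n steps is 7/2^n. Need 2^n ≥ 7/0.000005 = 1400000.
2^20 = 1048576 < 1400000 ≤ 2^21 = 2097152, so n = 21.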